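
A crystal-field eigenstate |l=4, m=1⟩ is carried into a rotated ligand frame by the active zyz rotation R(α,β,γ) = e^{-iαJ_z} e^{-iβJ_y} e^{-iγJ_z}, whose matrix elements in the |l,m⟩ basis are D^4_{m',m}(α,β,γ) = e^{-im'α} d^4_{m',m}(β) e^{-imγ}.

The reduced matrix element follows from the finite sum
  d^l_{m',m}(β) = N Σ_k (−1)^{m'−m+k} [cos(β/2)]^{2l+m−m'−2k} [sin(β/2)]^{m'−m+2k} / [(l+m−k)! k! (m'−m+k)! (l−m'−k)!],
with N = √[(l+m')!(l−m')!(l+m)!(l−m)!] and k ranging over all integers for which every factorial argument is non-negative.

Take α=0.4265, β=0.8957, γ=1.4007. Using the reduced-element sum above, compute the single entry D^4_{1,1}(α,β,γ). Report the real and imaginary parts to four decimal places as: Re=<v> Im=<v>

First d^4_{1,1}(β=0.8957), then the phase factors e^{-i(1)α} and e^{-i(1)γ}:
With c≡cos(β/2)=0.901380 and s≡sin(β/2)=0.433029, N=[120·6·120·6]^{1/2}=720.000000
k∈{0,1,2,3} keeps every argument non-negative
  k=0: (−1)^0·720.0000/(720)·0.9014^8·0.4330^0 = +0.435777
  k=1: (−1)^1·720.0000/(48)·0.9014^6·0.4330^2 = -1.508594
  k=2: (−1)^2·720.0000/(24)·0.9014^4·0.4330^4 = +0.696337
  k=3: (−1)^3·720.0000/(72)·0.9014^2·0.4330^6 = -0.053569
d^4_{1,1}(0.8957) = +0.435777 -1.508594 +0.696337 -0.053569 = -0.430050
D = (+0.910419-0.413687i)·(-0.430050)·(+0.169277-0.985568i) = +0.109062+0.415991i

Re=0.1091 Im=0.4160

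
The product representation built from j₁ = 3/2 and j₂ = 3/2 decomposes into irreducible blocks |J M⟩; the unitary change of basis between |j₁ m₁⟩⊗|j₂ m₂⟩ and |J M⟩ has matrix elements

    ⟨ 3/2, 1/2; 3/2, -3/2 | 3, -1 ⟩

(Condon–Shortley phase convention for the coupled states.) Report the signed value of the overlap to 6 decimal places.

√[7·0!3!3!/7! · 2!1!0!3!2!4!] = √(144/5)
  +(−1)^0/∏(0,0,1,0,2,3)! = 1/12  (running 1/12)
⟨..|..⟩ = √(144/5)·(1/12) = +0.447214

+√(1/5) = +0.447214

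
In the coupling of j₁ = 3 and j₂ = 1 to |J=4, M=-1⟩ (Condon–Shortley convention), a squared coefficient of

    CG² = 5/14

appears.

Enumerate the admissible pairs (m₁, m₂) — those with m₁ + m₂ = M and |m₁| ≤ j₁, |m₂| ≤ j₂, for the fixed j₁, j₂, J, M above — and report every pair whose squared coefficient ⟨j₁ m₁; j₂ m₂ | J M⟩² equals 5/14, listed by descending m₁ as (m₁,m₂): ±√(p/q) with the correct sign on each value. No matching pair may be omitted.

Admissible pairs with m₁+m₂ = M = -1: (-2,1), (-1,0), (0,-1)
  (m₁,m₂)=(0,-1): CG² = 5/14, CG = +√(5/14)   ← matches the target
  (m₁,m₂)=(-1,0): CG² = 15/28, CG = +√(15/28)
  (m₁,m₂)=(-2,1): CG² = 3/28, CG = +√(3/28)
Pairs with CG² = 5/14: (0,-1): +√(5/14)

(0,-1): +√(5/14)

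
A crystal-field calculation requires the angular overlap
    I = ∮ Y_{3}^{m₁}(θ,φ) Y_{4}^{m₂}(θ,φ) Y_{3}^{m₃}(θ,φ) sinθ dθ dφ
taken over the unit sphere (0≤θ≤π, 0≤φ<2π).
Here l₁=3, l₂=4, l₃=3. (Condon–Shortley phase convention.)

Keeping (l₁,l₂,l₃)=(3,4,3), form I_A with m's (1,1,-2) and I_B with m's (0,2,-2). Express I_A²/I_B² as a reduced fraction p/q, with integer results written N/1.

Same 3,4,3: normalisation and zero-m 3j drop out of the ratio.
A: Δ: 4! 2! 4! / 11! → 1/34650; sum: t=1:−1/144 t=2:+1/48 = 1/72; 3j²(3 4 3; 1 1 -2) = Δ·Π!·Σ² = 16/693  (sign -1)
B: Δ: 4! 2! 4! / 11! → 1/34650; sum: t=2:+1/96 t=3:−1/72 = -1/288; 3j²(3 4 3; 0 2 -2) = Δ·Π!·Σ² = 1/462  (sign +1)
I_A²/I_B² = (16/693)/(1/462) = 32/3

32/3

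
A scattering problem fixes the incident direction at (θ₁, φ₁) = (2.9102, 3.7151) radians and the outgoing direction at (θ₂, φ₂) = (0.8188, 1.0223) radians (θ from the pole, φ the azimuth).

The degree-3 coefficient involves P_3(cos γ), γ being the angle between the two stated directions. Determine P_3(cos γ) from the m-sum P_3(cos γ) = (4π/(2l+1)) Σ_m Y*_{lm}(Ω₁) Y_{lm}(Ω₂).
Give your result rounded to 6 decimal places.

-0.133628

Term-by-term m-sum for l=3 (normalisation 4π/7 = 1.795196):
  m=-3: (0.000751, -0.004976) × (-0.162072, -0.012128) = (-0.000182, 0.000797)  (running Σ = (-0.000182, 0.000797))
  m=-2: (-0.021514, -0.047690) × (-0.169898, -0.331340) = (-0.012146, 0.015231)  (running Σ = (-0.012328, 0.016028))
  m=-1: (-0.232659, -0.150281) × (0.164061, -0.268495) = (-0.078520, 0.037813)  (running Σ = (-0.090848, 0.053841))
  m=0: (-0.630943, -0.000000) × (-0.170000, 0.000000) = (0.107260, 0.000000)  (running Σ = (0.016412, 0.053841))
  m=1: (0.232659, -0.150281) × (-0.164061, -0.268495) = (-0.078520, -0.037813)  (running Σ = (-0.062108, 0.016028))
  m=2: (-0.021514, 0.047690) × (-0.169898, 0.331340) = (-0.012146, -0.015231)  (running Σ = (-0.074254, 0.000797))
  m=3: (-0.000751, -0.004976) × (0.162072, -0.012128) = (-0.000182, -0.000797)  (running Σ = (-0.074436, 0.000000))
Σ over m = (-0.074436, 0.000000); ×(4π/7) → (-0.133628, 0.000000). Real part: -0.133628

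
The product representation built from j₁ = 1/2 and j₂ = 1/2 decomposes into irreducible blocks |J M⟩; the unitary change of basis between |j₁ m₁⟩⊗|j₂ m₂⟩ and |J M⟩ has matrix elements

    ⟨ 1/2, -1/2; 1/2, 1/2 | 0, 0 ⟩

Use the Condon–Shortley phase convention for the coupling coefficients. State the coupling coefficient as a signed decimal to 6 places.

√[1·1!0!0!/2! · 0!1!1!0!0!0!] = √(1/2)
  +(−1)^1/∏(1,0,0,0,0,0)! = -1  (running -1)
⟨..|..⟩ = √(1/2)·(-1) = -0.707107

-0.707107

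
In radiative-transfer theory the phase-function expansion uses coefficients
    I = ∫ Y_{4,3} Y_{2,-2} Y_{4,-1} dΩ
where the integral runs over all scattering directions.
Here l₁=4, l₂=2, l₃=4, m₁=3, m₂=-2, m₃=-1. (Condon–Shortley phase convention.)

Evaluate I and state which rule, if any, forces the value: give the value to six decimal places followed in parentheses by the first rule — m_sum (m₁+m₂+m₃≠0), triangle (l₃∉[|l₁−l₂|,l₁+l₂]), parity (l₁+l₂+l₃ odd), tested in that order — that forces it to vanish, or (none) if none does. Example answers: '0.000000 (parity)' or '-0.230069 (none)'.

0.159270 (none)

m-sum 0 ✓  L=10 even ✓  2≤4≤6 ✓
Π(2lᵢ+1) = 9×5×9 = 405
triangle coeff Δ(4,2,4) = 1/13860
Σ_t [0,2]: t=0:+1/192 t=1:−1/36 t=2:+1/192 = -5/288
(3j)²=20/693 [(4 2 4; 0 0 0)], sign=-1
Σ_t [0,0]: t=0:+1/480 = 1/480
(3j)²=3/110 [(4 2 4; 3 -2 -1)], sign=-1
⇒ 4πI² = 270/847
I = (+1)√(270/847/(4π)) = 0.15927046
No selection rule forces the value: the integral is nonzero (none).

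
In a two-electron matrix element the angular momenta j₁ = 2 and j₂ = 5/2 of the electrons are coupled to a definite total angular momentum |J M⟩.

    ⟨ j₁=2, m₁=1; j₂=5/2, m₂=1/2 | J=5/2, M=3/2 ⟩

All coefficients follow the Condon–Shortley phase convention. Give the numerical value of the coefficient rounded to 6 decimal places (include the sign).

-0.414039

triangle: 2!×2!×3!/8! = 24/40320
(j±m)!: 3!×1!×3!×2!×4!×1! = 1728
prefactor² = (2J+1)×Δ×N² = 216/35
  k=0: +1/(0!×2!×1!×3!×1!×0!) = 1/12
  k=1: −1/(1!×1!×0!×2!×2!×1!) = -1/4
Σ = -1/6  ⇒  CG² = 216/35×(-1/6)² = 6/35
CG = −√(6/35) = -0.414039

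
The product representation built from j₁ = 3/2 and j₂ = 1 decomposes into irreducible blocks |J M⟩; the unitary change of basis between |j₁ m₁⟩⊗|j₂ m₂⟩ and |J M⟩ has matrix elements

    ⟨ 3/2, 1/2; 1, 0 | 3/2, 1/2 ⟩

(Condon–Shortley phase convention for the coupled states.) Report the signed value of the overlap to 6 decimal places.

+√(1/15) ≈ +0.258199

triangle: 1!*2!*1!/5! = 2/120
(j±m)!: 2!*1!*1!*1!*2!*1! = 4
prefactor² = (2J+1)*Δ*N² = 4/15
  k=0: +1/(0!*1!*1!*1!*1!*0!) = 1
  k=1: −1/(1!*0!*0!*0!*2!*1!) = -1/2
Σ = 1/2  ⇒  CG² = 4/15*(1/2)² = 1/15
CG = +√(1/15) = +0.258199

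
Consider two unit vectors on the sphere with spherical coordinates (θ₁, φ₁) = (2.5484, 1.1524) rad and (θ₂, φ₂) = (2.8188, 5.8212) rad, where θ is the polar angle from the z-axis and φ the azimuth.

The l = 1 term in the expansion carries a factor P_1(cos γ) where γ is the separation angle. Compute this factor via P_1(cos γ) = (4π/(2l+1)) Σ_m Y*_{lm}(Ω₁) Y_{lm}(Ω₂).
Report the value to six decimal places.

0.778610

Addition theorem: P_1(cos γ) = (4π/3) Σ_m Y*_{lm}(Ω₁) Y_{lm}(Ω₂), m = −1…1:
  m=-1: Y*=0.07847 + 0.17648j  Y=0.09811 + 0.04885j  product -0.00092 + 0.02115j
  m=+0: Y*=-0.40513 + 0.00000j  Y=-0.46337 + 0.00000j  product 0.18772 + 0.00000j
  m=+1: Y*=-0.07847 + 0.17648j  Y=-0.09811 + 0.04885j  product -0.00092 - 0.02115j
Accumulated sum 0.18588 + 0.00000j; after 4π/(2l+1) scaling, 0.77861 + 0.00000j ⇒ P_1 = 0.778610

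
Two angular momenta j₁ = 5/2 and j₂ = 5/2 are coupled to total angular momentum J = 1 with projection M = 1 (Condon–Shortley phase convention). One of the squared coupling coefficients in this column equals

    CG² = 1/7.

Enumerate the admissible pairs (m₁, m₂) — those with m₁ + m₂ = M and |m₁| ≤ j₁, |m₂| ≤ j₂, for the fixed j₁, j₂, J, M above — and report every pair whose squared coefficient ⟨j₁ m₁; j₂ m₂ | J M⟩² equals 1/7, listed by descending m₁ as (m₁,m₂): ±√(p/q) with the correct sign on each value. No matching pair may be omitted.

Admissible pairs with m₁+m₂ = M = 1: (-3/2,5/2), (-1/2,3/2), (1/2,1/2), (3/2,-1/2), (5/2,-3/2)
  (m₁,m₂)=(5/2,-3/2): CG² = 1/7, CG = +√(1/7)   ← matches the target
  (m₁,m₂)=(3/2,-1/2): CG² = 8/35, CG = −√(8/35)
  (m₁,m₂)=(1/2,1/2): CG² = 9/35, CG = +√(9/35)
  (m₁,m₂)=(-1/2,3/2): CG² = 8/35, CG = −√(8/35)
  (m₁,m₂)=(-3/2,5/2): CG² = 1/7, CG = +√(1/7)   ← matches the target
Pairs with CG² = 1/7: (5/2,-3/2): +√(1/7); (-3/2,5/2): +√(1/7)

(5/2,-3/2): +√(1/7); (-3/2,5/2): +√(1/7)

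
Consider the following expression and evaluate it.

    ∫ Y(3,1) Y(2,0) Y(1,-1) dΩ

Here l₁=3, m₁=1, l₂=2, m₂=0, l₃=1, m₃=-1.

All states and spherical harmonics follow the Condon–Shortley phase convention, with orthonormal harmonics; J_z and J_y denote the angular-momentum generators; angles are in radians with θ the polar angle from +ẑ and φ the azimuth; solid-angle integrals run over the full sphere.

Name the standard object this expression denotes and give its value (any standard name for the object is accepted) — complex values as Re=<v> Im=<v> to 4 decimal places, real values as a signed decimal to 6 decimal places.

Gaunt coefficient, -0.202301

This is a Gaunt coefficient — the integral of a triple product of spherical harmonics over the sphere.
m-sum 0 ✓  L=6 even ✓  1≤1≤5 ✓
Π(2lᵢ+1) = 7×5×3 = 105
triangle coeff Δ(3,2,1) = 1/105
Σ_t [2,2]: t=2:+1/4 = 1/4
(3j)²=3/35 [(3 2 1; 0 0 0)], sign=-1
Σ_t [2,2]: t=2:+1/8 = 1/8
(3j)²=2/35 [(3 2 1; 1 0 -1)], sign=+1
⇒ 4πI² = 18/35
I = (-1)√(18/35/(4π)) = -0.20230066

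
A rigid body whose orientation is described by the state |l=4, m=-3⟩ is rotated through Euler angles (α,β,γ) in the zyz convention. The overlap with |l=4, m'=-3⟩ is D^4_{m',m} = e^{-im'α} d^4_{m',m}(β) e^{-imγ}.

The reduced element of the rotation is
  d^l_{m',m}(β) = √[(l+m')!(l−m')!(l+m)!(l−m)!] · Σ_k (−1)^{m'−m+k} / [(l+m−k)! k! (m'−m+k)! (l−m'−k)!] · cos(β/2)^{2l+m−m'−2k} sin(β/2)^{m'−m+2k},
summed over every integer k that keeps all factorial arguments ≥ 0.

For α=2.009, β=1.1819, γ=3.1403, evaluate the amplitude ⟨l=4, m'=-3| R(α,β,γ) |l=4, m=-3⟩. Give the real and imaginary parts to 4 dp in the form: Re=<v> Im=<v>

Re=0.4700 Im=-0.1251

First d^4_{-3,-3}(β=1.1819), then the phase factors e^{-i(-3)α} and e^{-i(-3)γ}:
c=cos(1.181900/2)=0.830412, s=sin(1.181900/2)=0.557150; N=√[1·5040·1·5040]=5040.000000
Admissible k: 0..1 (factorial args all ≥0)
  k=0: (−1)^0·5040.0000/(5040)·0.8304^8·0.5572^0 = +0.226125
  k=1: (−1)^1·5040.0000/(720)·0.8304^6·0.5572^2 = -0.712531
d^4_{-3,-3}(1.1819) = +0.226125 -0.712531 = -0.486406
Attach z-rotation phases: D = e^{-i(-3)(2.0090)}·(-0.486406)·e^{-i(-3)(3.1403)} = +0.470050-0.125075i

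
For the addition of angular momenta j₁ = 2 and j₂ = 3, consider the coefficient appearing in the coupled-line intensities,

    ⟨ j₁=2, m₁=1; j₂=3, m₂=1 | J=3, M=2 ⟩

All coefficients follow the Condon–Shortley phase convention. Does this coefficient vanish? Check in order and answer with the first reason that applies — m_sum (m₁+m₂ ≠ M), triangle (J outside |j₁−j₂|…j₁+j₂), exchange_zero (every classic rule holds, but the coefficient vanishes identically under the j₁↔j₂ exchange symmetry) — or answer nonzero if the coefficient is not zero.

m-sum: m₁+m₂ = 1+1 = 2, M = 2  ✓
triangle: |j₁−j₂| = 1 ≤ J = 3 ≤ j₁+j₂ = 5  ✓
exchange: j₁≠j₂ or m₁≠m₂ — the exchange symmetry imposes no constraint here
value check: CG = −√(1/4) = -0.500000 ≠ 0

nonzero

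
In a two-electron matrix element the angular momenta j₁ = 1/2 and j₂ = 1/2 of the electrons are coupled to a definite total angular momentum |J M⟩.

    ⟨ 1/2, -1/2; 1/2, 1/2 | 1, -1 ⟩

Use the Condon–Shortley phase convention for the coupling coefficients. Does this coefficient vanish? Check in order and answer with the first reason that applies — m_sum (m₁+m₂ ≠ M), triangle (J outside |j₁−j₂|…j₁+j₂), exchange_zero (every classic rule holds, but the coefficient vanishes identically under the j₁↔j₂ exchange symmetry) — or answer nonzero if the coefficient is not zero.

m_sum

m-sum: m₁+m₂ = -1/2+1/2 = 0, M = -1  ✗ ⇒ coefficient is 0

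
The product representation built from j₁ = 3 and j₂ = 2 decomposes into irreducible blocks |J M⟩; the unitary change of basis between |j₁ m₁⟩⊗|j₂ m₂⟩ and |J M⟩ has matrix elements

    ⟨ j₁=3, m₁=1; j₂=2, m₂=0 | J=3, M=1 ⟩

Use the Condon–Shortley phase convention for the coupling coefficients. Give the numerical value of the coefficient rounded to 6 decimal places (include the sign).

-0.387298

triangle: 2!*4!*2!/9! = 96/362880
(j±m)!: 4!*2!*2!*2!*4!*2! = 9216
prefactor² = (2J+1)*Δ*N² = 256/15
  k=0: +1/(0!*2!*2!*2!*2!*0!) = 1/16
  k=1: −1/(1!*1!*1!*1!*3!*1!) = -1/6
  k=2: +1/(2!*0!*0!*0!*4!*2!) = 1/96
Σ = -3/32  ⇒  CG² = 256/15*(-3/32)² = 3/20
CG = −√(3/20) = -0.387298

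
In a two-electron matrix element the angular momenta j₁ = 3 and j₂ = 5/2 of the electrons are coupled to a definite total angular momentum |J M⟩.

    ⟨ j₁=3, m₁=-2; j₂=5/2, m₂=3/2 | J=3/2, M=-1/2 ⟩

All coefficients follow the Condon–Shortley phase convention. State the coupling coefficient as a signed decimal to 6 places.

−√(1/21) = -0.218218

triangle: 4!×2!×1!/8! = 48/40320
(j±m)!: 1!×5!×4!×1!×1!×2! = 5760
prefactor² = (2J+1)×Δ×N² = 192/7
  k=3: −1/(3!×1!×2!×1!×0!×0!) = -1/12
  k=4: +1/(4!×0!×1!×0!×1!×1!) = 1/24
Σ = -1/24  ⇒  CG² = 192/7×(-1/24)² = 1/21
CG = −√(1/21) = -0.218218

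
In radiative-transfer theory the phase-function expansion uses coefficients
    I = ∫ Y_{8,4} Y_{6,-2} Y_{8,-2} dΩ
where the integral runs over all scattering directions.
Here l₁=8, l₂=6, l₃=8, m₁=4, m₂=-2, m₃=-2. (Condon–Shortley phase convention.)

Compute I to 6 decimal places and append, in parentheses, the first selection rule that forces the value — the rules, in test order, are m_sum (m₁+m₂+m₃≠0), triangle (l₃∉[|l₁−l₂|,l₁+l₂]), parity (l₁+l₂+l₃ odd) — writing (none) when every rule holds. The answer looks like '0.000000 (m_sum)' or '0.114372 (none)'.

0.076965 (none)

m-sum 0 ✓  L=22 even ✓  2≤8≤14 ✓
Π(2lᵢ+1) = 17×13×17 = 3757
triangle coeff Δ(8,6,8) = 1/13742520792
Σ_t [0,6]: t=0:+1/41803776000 t=1:−1/435456000 t=2:+1/39813120 t=3:−1/18662400 t=4:+1/39813120 t=5:−1/435456000 t=6:+1/41803776000 = -11/1393459200
(3j)²=600/96577 [(8 6 8; 0 0 0)], sign=-1
Σ_t [0,4]: t=0:+1/597196800 t=1:−1/130636800 t=2:+1/185794560 t=3:−1/1567641600 t=4:+1/125411328000 = -11/8957952000
(3j)²=308/96577 [(8 6 8; 4 -2 -2)], sign=-1
⇒ 4πI² = 184800/2482597
I = (+1)√(184800/2482597/(4π)) = 0.07696494
No selection rule forces the value: the integral is nonzero (none).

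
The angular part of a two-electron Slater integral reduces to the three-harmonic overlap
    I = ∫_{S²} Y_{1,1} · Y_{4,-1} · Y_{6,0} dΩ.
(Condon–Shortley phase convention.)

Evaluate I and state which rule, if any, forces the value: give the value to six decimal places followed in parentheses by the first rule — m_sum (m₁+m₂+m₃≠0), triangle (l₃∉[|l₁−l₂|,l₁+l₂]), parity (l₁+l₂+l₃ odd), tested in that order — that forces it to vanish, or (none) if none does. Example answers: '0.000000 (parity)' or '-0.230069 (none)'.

|1−4|≤6≤1+4 violated ⇒ I = 0

0.000000 (triangle)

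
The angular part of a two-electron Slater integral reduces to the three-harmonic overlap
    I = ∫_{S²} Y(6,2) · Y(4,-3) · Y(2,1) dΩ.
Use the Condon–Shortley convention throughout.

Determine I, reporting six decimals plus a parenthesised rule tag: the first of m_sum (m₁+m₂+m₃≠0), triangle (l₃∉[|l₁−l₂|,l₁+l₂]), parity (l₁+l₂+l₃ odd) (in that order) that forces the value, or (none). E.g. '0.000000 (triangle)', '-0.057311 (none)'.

0.089969 (none)

m-sum 0 ✓  L=12 even ✓  2≤2≤10 ✓
Π(2lᵢ+1) = 13×9×5 = 585
triangle coeff Δ(6,4,2) = 1/6435
Σ_t [4,4]: t=4:+1/2304 = 1/2304
(3j)²=5/143 [(6 4 2; 0 0 0)], sign=+1
Σ_t [1,1]: t=1:−1/30240 = -1/30240
(3j)²=32/6435 [(6 4 2; 2 -3 1)], sign=+1
⇒ 4πI² = 160/1573
I = (+1)√(160/1573/(4π)) = 0.08996855
No selection rule forces the value: the integral is nonzero (none).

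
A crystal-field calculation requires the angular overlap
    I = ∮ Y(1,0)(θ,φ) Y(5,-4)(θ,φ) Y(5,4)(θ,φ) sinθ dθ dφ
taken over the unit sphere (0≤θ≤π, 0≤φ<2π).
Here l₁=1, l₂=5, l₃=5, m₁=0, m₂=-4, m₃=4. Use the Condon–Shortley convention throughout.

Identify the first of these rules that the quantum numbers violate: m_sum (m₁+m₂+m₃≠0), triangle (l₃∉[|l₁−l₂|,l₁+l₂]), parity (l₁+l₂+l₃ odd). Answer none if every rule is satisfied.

parity

azimuthal sum: 0 − 4 + 4 = 0  ✓
4 ≤ 5 ≤ 6 (triangle on l)  ✓
L = 1 + 5 + 5 = 11 (odd)  ✗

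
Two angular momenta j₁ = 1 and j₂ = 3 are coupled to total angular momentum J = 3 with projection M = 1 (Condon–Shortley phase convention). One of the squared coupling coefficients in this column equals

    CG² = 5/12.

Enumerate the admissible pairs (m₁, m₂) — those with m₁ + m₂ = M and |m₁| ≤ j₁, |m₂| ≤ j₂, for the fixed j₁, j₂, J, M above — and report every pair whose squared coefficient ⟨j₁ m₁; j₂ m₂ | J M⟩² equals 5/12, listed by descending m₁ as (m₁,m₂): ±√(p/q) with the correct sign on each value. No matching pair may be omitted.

(-1,2): −√(5/12)

Admissible pairs with m₁+m₂ = M = 1: (-1,2), (0,1), (1,0)
  (m₁,m₂)=(1,0): CG² = 1/2, CG = +√(1/2)
  (m₁,m₂)=(0,1): CG² = 1/12, CG = −√(1/12)
  (m₁,m₂)=(-1,2): CG² = 5/12, CG = −√(5/12)   ← matches the target
Pairs with CG² = 5/12: (-1,2): −√(5/12)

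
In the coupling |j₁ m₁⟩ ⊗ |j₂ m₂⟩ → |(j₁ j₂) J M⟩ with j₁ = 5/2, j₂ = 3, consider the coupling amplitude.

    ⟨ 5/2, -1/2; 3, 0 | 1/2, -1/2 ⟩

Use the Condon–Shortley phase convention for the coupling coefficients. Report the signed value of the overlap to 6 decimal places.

j₁+j₂−J=5  J+j₁−j₂=0  J−j₁+j₂=1  j₁+j₂+J+1=7
(j₁±m₁, j₂±m₂, J±M) = (2,3,3,3,0,1)
P² = 144/7
sum k=3..3:
  [3] −1/12 = -1/12
S = -1/12
C² = P²·S² = 1/7 ; C = -0.377964

-0.377964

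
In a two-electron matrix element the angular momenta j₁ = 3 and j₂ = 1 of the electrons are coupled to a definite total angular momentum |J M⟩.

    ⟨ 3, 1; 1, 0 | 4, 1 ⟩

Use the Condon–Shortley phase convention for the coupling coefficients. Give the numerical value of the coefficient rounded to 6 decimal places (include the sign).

j₁+j₂−J=0  J+j₁−j₂=6  J−j₁+j₂=2  j₁+j₂+J+1=9
(j₁±m₁, j₂±m₂, J±M) = (4,2,1,1,5,3)
P² = 8640/7
sum k=0..0:
  [0] +1/48 = 1/48
S = 1/48
C² = P²·S² = 15/28 ; C = +0.731925

+√(15/28) ≈ +0.731925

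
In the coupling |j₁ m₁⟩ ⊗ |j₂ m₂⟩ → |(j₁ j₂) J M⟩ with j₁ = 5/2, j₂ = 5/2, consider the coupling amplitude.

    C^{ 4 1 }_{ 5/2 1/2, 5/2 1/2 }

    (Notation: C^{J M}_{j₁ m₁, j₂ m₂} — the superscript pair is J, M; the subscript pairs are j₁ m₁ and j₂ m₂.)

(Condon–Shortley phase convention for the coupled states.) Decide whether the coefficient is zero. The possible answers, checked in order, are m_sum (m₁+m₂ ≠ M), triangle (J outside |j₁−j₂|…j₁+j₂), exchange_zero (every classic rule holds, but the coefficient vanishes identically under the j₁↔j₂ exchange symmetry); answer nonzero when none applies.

exchange_zero

m-sum: m₁+m₂ = 1/2+1/2 = 1, M = 1  ✓
triangle: |j₁−j₂| = 0 ≤ J = 4 ≤ j₁+j₂ = 5  ✓
exchange: j₁=j₂ and m₁=m₂, and (−1)^(j₁+j₂−J) = (−1)^1 = −1 forces ⟨j₁m₁;j₂m₂|JM⟩ = −⟨j₂m₂;j₁m₁|JM⟩ = −⟨j₁m₁;j₂m₂|JM⟩ ⇒ the coefficient vanishes identically
Racah sum check: Σ_k collapses to 0 ⇒ CG = 0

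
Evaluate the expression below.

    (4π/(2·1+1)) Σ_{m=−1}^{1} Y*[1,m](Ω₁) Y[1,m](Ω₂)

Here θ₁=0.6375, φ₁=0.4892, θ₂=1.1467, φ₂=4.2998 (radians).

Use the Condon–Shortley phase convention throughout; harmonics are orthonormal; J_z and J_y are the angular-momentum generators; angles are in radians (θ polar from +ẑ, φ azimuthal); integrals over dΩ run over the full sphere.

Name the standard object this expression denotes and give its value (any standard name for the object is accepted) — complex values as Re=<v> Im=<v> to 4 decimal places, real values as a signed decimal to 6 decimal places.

This sum is the spherical-harmonic addition theorem: it equals the Legendre polynomial P_l(cos γ) of the angle γ between the two directions.
Summing Y*_{l m}(θ₁,φ₁)·Y_{l m}(θ₂,φ₂) over m ∈ [−1, 1]; prefactor 4π/(2·1+1) = 4.188790:
  m=-1: Y*=0.18152 + 0.09663j  Y=-0.12626 + 0.28846j  product -0.05079 + 0.04016j
  m=+0: Y*=0.39263 + 0.00000j  Y=0.20106 + 0.00000j  product 0.07894 + 0.00000j
  m=+1: Y*=-0.18152 + 0.09663j  Y=0.12626 + 0.28846j  product -0.05079 - 0.04016j
Accumulated sum -0.02264 + 0.00000j; after 4π/(2l+1) scaling, -0.09485 + 0.00000j ⇒ P_1 = -0.094853

Legendre polynomial (addition theorem), -0.094853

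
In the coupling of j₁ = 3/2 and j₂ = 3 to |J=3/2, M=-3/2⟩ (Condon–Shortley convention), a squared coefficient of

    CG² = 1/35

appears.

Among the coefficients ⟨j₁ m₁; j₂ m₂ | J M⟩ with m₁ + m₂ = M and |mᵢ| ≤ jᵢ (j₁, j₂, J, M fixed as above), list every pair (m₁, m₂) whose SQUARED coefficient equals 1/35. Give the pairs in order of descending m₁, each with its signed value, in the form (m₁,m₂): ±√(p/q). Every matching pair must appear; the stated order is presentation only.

(-3/2,0): −√(1/35)

Admissible pairs with m₁+m₂ = M = -3/2: (-3/2,0), (-1/2,-1), (1/2,-2), (3/2,-3)
  (m₁,m₂)=(3/2,-3): CG² = 4/7, CG = +√(4/7)
  (m₁,m₂)=(1/2,-2): CG² = 2/7, CG = −√(2/7)
  (m₁,m₂)=(-1/2,-1): CG² = 4/35, CG = +√(4/35)
  (m₁,m₂)=(-3/2,0): CG² = 1/35, CG = −√(1/35)   ← matches the target
Pairs with CG² = 1/35: (-3/2,0): −√(1/35)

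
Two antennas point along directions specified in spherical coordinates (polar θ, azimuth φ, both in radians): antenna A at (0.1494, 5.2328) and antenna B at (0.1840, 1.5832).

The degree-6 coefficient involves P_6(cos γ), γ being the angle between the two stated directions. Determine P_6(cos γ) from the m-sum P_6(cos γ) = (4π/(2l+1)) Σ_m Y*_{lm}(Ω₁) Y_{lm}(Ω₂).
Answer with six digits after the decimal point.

Addition theorem: P_6(cos γ) = (4π/13) Σ_m Y*_{lm}(Ω₁) Y_{lm}(Ω₂), m = −6…6:
  m=-6: (0.000005, -0.000000) × (-0.000018, 0.000001) = (-0.000000, 0.000000)  (running Σ = (-0.000000, 0.000000))
  m=-5: (0.000062, 0.000104) × (-0.000021, -0.000337) = (0.000000, -0.000000)  (running Σ = (0.000000, -0.000000))
  m=-4: (-0.000835, 0.001490) × (0.003846, -0.000191) = (-0.000003, 0.000006)  (running Σ = (-0.000003, 0.000006))
  m=-3: (-0.016475, 0.000158) × (0.001114, 0.029913) = (-0.000023, -0.000493)  (running Σ = (-0.000026, -0.000487))
  m=-2: (-0.054542, -0.093094) × (-0.157281, 0.003903) = (0.008942, 0.014429)  (running Σ = (0.008916, 0.013942))
  m=-1: (0.217650, -0.379771) × (-0.006279, -0.506230) = (-0.193618, -0.107796)  (running Σ = (-0.184702, -0.093854))
  m=0: (0.792137, -0.000000) × (0.685977, 0.000000) = (0.543387, 0.000000)  (running Σ = (0.358685, -0.093854))
  m=1: (-0.217650, -0.379771) × (0.006279, -0.506230) = (-0.193618, 0.107796)  (running Σ = (0.165067, 0.013942))
  m=2: (-0.054542, 0.093094) × (-0.157281, -0.003903) = (0.008942, -0.014429)  (running Σ = (0.174009, -0.000487))
  m=3: (0.016475, 0.000158) × (-0.001114, 0.029913) = (-0.000023, 0.000493)  (running Σ = (0.173986, 0.000006))
  m=4: (-0.000835, -0.001490) × (0.003846, 0.000191) = (-0.000003, -0.000006)  (running Σ = (0.173983, -0.000000))
  m=5: (-0.000062, 0.000104) × (0.000021, -0.000337) = (0.000000, 0.000000)  (running Σ = (0.173983, 0.000000))
  m=6: (0.000005, 0.000000) × (-0.000018, -0.000001) = (-0.000000, -0.000000)  (running Σ = (0.173983, -0.000000))
Accumulated sum (0.173983, -0.000000); after 4π/(2l+1) scaling, (0.168180, -0.000000) ⇒ P_6 = 0.168180

0.168180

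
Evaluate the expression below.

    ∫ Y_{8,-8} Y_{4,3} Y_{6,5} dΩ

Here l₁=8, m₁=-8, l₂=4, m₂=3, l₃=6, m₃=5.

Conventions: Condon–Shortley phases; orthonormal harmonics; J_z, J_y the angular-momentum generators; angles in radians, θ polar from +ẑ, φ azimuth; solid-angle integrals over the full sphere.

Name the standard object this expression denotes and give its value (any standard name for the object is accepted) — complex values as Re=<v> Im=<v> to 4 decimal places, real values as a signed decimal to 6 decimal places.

This is a Gaunt coefficient — the integral of a triple product of spherical harmonics over the sphere.
Rules hold: Σm=0, L=18 even, 4≤6≤12.
N = 17·9·13 = 1989
Δ = 6!·10!·2!/19! = 1/23279256
Racah Σ t=2..4: t=2:+1/1658880 t=3:−1/518400 t=4:+1/1658880 = -1/1382400
⇒ 3j(8 4 6; 0 0 0)² = 504/46189, sgn -1
Racah Σ t=6..6: t=6:+1/2612736000 = 1/2612736000
⇒ 3j(8 4 6; -8 3 5)² = 77/2907, sgn -1
4πI² = N·(3j₀)²·(3jₘ)² = 3528/6137
I = +1·√(0.574874/4π) = 0.21388548

Gaunt coefficient, +0.213885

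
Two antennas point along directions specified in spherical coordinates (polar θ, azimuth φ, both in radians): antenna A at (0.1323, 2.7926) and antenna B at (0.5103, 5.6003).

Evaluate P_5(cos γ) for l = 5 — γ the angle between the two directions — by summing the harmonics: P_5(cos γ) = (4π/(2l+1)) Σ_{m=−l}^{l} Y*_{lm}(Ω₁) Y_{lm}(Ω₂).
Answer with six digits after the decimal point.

Summing Y*_{l m}(θ₁,φ₁)·Y_{l m}(θ₂,φ₂) over m ∈ [−5, 5]; prefactor 4π/(2·5+1) = 1.142397:
  m=-5: Y*=+0.000003+0.000018i  Y=-0.012426-0.003477i  product +0.000000-0.000000i
  m=-4: Y*=+0.000077-0.000434i  Y=-0.066852+0.029060i  product +0.000007+0.000031i
  m=-3: Y*=-0.003115+0.005393i  Y=-0.108505+0.209511i  product -0.000792-0.001238i
  m=-2: Y*=+0.043625-0.036595i  Y=+0.092250+0.443623i  product +0.020259+0.015977i
  m=-1: Y*=-0.298530+0.108631i  Y=+0.305241+0.248297i  product -0.118097-0.040965i
  m=+0: Y*=+0.816668-0.000000i  Y=-0.181069+0.000000i  product -0.147873+0.000000i
  m=+1: Y*=+0.298530+0.108631i  Y=-0.305241+0.248297i  product -0.118097+0.040965i
  m=+2: Y*=+0.043625+0.036595i  Y=+0.092250-0.443623i  product +0.020259-0.015977i
  m=+3: Y*=+0.003115+0.005393i  Y=+0.108505+0.209511i  product -0.000792+0.001238i
  m=+4: Y*=+0.000077+0.000434i  Y=-0.066852-0.029060i  product +0.000007-0.000031i
  m=+5: Y*=-0.000003+0.000018i  Y=+0.012426-0.003477i  product +0.000000+0.000000i
Total Σ_m = -0.345118+0.000000i. Multiply by 1.142397: -0.394262+0.000000i. P_5(cos γ) = -0.394262

-0.394262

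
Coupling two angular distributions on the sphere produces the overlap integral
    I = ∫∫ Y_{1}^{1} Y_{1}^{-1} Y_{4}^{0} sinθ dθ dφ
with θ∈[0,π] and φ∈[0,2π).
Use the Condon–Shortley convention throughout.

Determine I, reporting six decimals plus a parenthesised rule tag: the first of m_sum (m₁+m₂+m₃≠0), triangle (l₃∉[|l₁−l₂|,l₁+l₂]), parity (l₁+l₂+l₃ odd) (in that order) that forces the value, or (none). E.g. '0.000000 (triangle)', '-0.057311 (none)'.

triangle: need 0≤l₃≤2, have 4; I=0

0.000000 (triangle)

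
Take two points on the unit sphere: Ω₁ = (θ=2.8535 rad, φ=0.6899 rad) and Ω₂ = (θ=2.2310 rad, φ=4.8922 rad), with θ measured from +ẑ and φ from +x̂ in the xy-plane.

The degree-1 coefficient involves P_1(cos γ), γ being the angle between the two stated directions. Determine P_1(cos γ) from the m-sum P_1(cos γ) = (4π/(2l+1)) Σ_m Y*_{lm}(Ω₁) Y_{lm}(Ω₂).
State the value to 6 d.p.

0.478429

Term-by-term m-sum for l=1 (normalisation 4π/3 = 4.188790):
  m=-1: Y*=(0.075714, 0.062477)  Y=(0.048805, 0.268495)  product (-0.013079, 0.023378)
  m=+0: Y*=(-0.468466, -0.000000)  Y=(-0.299649, 0.000000)  product (0.140375, 0.000000)
  m=+1: Y*=(-0.075714, 0.062477)  Y=(-0.048805, 0.268495)  product (-0.013079, -0.023378)
Total Σ_m = (0.114216, 0.000000). Multiply by 4.188790: (0.478429, 0.000000). P_1(cos γ) = 0.478429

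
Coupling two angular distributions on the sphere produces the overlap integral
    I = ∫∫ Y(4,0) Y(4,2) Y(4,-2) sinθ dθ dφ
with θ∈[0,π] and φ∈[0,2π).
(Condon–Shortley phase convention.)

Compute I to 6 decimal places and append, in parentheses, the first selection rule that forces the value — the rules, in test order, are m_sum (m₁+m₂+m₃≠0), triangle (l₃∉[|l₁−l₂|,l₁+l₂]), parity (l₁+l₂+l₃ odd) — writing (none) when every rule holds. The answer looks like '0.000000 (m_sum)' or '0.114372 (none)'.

-0.083698 (none)

m-sum 0 ✓  L=12 even ✓  0≤4≤8 ✓
Π(2lᵢ+1) = 9×9×9 = 729
triangle coeff Δ(4,4,4) = 1/450450
Σ_t [0,4]: t=0:+1/13824 t=1:−1/216 t=2:+1/64 t=3:−1/216 t=4:+1/13824 = 5/768
(3j)²=18/1001 [(4 4 4; 0 0 0)], sign=+1
Σ_t [2,4]: t=2:+1/384 t=3:−1/216 t=4:+1/2304 = -11/6912
(3j)²=11/1638 [(4 4 4; 0 2 -2)], sign=-1
⇒ 4πI² = 729/8281
I = (-1)√(729/8281/(4π)) = -0.08369845
No selection rule forces the value: the integral is nonzero (none).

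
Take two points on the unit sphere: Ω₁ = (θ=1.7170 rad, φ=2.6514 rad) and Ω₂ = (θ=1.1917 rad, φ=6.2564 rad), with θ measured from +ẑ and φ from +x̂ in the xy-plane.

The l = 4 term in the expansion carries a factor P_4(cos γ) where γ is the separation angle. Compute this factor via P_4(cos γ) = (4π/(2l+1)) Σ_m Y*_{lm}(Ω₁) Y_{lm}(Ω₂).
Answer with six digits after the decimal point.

Addition theorem: P_4(cos γ) = (4π/9) Σ_m Y*_{lm}(Ω₁) Y_{lm}(Ω₂), m = −4…4:
  [-4]  conj(Y_{4,-4})(Ω₁) = -0.16117 - 0.39212j ; Y_{4,-4}(Ω₂) = 0.32773 + 0.03525j ; Δ = -0.03900 - 0.13419j
  [-3]  conj(Y_{4,-3})(Ω₁) = 0.01767 - 0.17569j ; Y_{4,-3}(Ω₂) = 0.37019 + 0.02981j ; Δ = 0.01178 - 0.06451j
  [-2]  conj(Y_{4,-2})(Ω₁) = -0.15520 + 0.23159j ; Y_{4,-2}(Ω₂) = -0.01190 - 0.00064j ; Δ = 0.00199 - 0.00266j
  [-1]  conj(Y_{4,-1})(Ω₁) = -0.17153 + 0.09154j ; Y_{4,-1}(Ω₂) = -0.33189 - 0.00889j ; Δ = 0.05774 - 0.02885j
  [+0]  conj(Y_{4,0})(Ω₁) = 0.25167 + 0.00000j ; Y_{4,0}(Ω₂) = -0.04784 + 0.00000j ; Δ = -0.01204 + 0.00000j
  [+1]  conj(Y_{4,1})(Ω₁) = 0.17153 + 0.09154j ; Y_{4,1}(Ω₂) = 0.33189 - 0.00889j ; Δ = 0.05774 + 0.02885j
  [+2]  conj(Y_{4,2})(Ω₁) = -0.15520 - 0.23159j ; Y_{4,2}(Ω₂) = -0.01190 + 0.00064j ; Δ = 0.00199 + 0.00266j
  [+3]  conj(Y_{4,3})(Ω₁) = -0.01767 - 0.17569j ; Y_{4,3}(Ω₂) = -0.37019 + 0.02981j ; Δ = 0.01178 + 0.06451j
  [+4]  conj(Y_{4,4})(Ω₁) = -0.16117 + 0.39212j ; Y_{4,4}(Ω₂) = 0.32773 - 0.03525j ; Δ = -0.03900 + 0.13419j
Σ over m = 0.05300 + 0.00000j; ×(4π/9) → 0.07400 + 0.00000j. Real part: 0.073997

0.073997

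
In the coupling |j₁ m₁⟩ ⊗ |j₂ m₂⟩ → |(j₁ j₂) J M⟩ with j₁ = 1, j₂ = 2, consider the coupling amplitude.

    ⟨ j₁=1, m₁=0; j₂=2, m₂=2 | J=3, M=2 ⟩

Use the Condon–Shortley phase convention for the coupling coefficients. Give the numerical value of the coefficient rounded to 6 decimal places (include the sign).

+0.577350  (= +√(1/3))

√[7·0!2!4!/7! · 1!1!4!0!5!1!] = √(192)
  +(−1)^0/∏(0,0,1,4,1,0)! = 1/24  (running 1/24)
⟨..|..⟩ = √(192)·(1/24) = +0.577350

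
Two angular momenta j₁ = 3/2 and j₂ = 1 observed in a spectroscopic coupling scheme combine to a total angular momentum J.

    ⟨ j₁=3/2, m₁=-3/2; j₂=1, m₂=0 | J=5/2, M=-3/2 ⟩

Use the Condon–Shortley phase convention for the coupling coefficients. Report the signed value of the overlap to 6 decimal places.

j₁+j₂−J=0  J+j₁−j₂=3  J−j₁+j₂=2  j₁+j₂+J+1=6
(j₁±m₁, j₂±m₂, J±M) = (0,3,1,1,1,4)
P² = 72/5
sum k=0..0:
  [0] +1/6 = 1/6
S = 1/6
C² = P²·S² = 2/5 ; C = +0.632456

+0.632456  (= +√(2/5))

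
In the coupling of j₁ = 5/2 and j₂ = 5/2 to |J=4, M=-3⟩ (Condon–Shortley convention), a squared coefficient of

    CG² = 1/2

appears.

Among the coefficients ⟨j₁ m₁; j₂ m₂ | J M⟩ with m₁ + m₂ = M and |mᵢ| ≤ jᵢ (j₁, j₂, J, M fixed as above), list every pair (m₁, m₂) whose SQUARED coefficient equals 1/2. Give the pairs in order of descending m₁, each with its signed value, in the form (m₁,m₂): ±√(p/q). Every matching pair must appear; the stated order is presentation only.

Admissible pairs with m₁+m₂ = M = -3: (-5/2,-1/2), (-3/2,-3/2), (-1/2,-5/2)
  (m₁,m₂)=(-1/2,-5/2): CG² = 1/2, CG = +√(1/2)   ← matches the target
  (m₁,m₂)=(-3/2,-3/2): CG² = 0/1, CG = 0
  (m₁,m₂)=(-5/2,-1/2): CG² = 1/2, CG = −√(1/2)   ← matches the target
Pairs with CG² = 1/2: (-1/2,-5/2): +√(1/2); (-5/2,-1/2): −√(1/2)

(-1/2,-5/2): +√(1/2); (-5/2,-1/2): −√(1/2)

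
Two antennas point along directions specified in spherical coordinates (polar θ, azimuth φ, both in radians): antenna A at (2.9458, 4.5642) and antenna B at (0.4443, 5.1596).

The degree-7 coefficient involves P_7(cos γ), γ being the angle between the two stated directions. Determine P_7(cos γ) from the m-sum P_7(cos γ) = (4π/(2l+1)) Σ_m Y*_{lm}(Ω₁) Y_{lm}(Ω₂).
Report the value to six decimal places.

0.300284

Addition theorem: P_7(cos γ) = (4π/15) Σ_m Y*_{lm}(Ω₁) Y_{lm}(Ω₂), m = −7…7:
  term(m=-7) = (-0.000000, 0.000000)   from Y*(Ω₁)=(0.000005, 0.000003), Y(Ω₂)=(-0.000015, 0.001355)
  term(m=-6) = (0.000001, -0.000000)   from Y*(Ω₁)=(0.000063, -0.000077), Y(Ω₂)=(0.009553, 0.004713)
  term(m=-5) = (-0.000060, -0.000010)   from Y*(Ω₁)=(-0.000794, -0.000868), Y(Ω₂)=(0.040652, -0.031894)
  term(m=-4) = (0.001221, 0.001161)   from Y*(Ω₁)=(-0.008131, 0.005477), Y(Ω₂)=(-0.037175, -0.167778)
  term(m=-3) = (-0.004864, -0.022229)   from Y*(Ω₁)=(0.025181, 0.052860), Y(Ω₂)=(-0.378472, -0.088283)
  term(m=-2) = (-0.047572, 0.119107)   from Y*(Ω₁)=(0.230783, -0.070475), Y(Ω₂)=(-0.332711, 0.414499)
  term(m=-1) = (0.117285, -0.079449)   from Y*(Ω₁)=(-0.089463, -0.599281), Y(Ω₂)=(0.101105, 0.210803)
  term(m=+0) = (0.226415, 0.000000)   from Y*(Ω₁)=(-0.579545, -0.000000), Y(Ω₂)=(-0.390677, 0.000000)
  term(m=+1) = (0.117285, 0.079449)   from Y*(Ω₁)=(0.089463, -0.599281), Y(Ω₂)=(-0.101105, 0.210803)
  term(m=+2) = (-0.047572, -0.119107)   from Y*(Ω₁)=(0.230783, 0.070475), Y(Ω₂)=(-0.332711, -0.414499)
  term(m=+3) = (-0.004864, 0.022229)   from Y*(Ω₁)=(-0.025181, 0.052860), Y(Ω₂)=(0.378472, -0.088283)
  term(m=+4) = (0.001221, -0.001161)   from Y*(Ω₁)=(-0.008131, -0.005477), Y(Ω₂)=(-0.037175, 0.167778)
  term(m=+5) = (-0.000060, 0.000010)   from Y*(Ω₁)=(0.000794, -0.000868), Y(Ω₂)=(-0.040652, -0.031894)
  term(m=+6) = (0.000001, 0.000000)   from Y*(Ω₁)=(0.000063, 0.000077), Y(Ω₂)=(0.009553, -0.004713)
  term(m=+7) = (-0.000000, -0.000000)   from Y*(Ω₁)=(-0.000005, 0.000003), Y(Ω₂)=(0.000015, 0.001355)
Σ over m = (0.358438, 0.000000); ×(4π/15) → (0.300284, 0.000000). Real part: 0.300284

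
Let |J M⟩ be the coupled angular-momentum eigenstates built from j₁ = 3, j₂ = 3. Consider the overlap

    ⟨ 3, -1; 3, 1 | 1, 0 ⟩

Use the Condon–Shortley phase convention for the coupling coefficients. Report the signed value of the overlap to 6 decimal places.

√[3·5!1!1!/8! · 2!4!4!2!1!1!] = √(144/7)
  +(−1)^3/∏(3,2,1,1,0,0)! = -1/12  (running -1/12)
  +(−1)^4/∏(4,1,0,0,1,1)! = 1/24  (running -1/24)
⟨..|..⟩ = √(144/7)·(-1/24) = -0.188982

-0.188982  (= −√(1/28))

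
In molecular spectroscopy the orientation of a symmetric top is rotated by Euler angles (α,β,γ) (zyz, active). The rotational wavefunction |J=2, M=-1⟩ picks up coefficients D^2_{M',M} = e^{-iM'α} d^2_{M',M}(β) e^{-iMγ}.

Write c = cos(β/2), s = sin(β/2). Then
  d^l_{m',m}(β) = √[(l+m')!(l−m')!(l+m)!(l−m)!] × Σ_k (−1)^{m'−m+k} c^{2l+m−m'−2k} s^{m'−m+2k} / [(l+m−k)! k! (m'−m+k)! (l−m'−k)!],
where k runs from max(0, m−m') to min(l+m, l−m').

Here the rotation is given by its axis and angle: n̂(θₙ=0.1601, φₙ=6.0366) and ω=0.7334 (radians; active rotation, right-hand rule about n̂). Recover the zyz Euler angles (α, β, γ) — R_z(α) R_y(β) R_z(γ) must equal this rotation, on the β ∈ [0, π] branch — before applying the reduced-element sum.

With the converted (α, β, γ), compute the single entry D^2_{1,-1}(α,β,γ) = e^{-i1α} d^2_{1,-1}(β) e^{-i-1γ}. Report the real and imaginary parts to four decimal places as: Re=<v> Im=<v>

Axis–angle → zyz. n̂ = (sinθₙcosφₙ, sinθₙsinφₙ, cosθₙ) = (+0.154595, -0.038913, +0.987211), ω = 0.7334.
R = I cosω + sinω [n̂]ₓ + (1−cosω) n̂n̂ᵀ gives
  R = [+0.749047, -0.662385, +0.013189; +0.659292, +0.743292, -0.113362; +0.065286, +0.093609, +0.993466]
β = atan2(√(R₁₃²+R₂₃²), R₃₃) = 0.114376; α = atan2(R₂₃, R₁₃) mod 2π = 4.828216; γ = atan2(R₃₂, −R₃₁) mod 2π = 2.179794
Split into d^2_{1,-1}(β=0.1144) × two z-phases.
With c≡cos(β/2)=0.998365 and s≡sin(β/2)=0.057157, N=[6·1·1·6]^{1/2}=6.000000
Admissible k: 0..1 (factorial args all ≥0)
  k=0: (−1)^2·6.0000/(2)·0.9984^2·0.0572^2 = +0.009769
  k=1: (−1)^3·6.0000/(6)·0.9984^0·0.0572^4 = -0.000011
d^2_{1,-1}(0.1144) = +0.009769 -0.000011 = +0.009758
Attach z-rotation phases: D = e^{-i(1)(4.8282)}·(+0.009758)·e^{-i(-1)(2.1798)} = -0.008595-0.004620i

Re=-0.0086 Im=-0.0046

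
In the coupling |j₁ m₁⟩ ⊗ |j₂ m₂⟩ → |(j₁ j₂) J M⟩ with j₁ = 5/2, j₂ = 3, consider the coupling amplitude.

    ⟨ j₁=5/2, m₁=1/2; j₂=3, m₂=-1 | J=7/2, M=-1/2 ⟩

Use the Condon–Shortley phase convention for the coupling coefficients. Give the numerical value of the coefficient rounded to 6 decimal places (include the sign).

j₁+j₂−J=2  J+j₁−j₂=3  J−j₁+j₂=4  j₁+j₂+J+1=10
(j₁±m₁, j₂±m₂, J±M) = (3,2,2,4,3,4)
P² = 9216/175
sum k=0..2:
  [0] +1/16 = 1/16
  [1] −1/12 = -1/12
  [2] +1/288 = 1/288
S = -5/288
C² = P²·S² = 1/63 ; C = -0.125988

−√(1/63) = -0.125988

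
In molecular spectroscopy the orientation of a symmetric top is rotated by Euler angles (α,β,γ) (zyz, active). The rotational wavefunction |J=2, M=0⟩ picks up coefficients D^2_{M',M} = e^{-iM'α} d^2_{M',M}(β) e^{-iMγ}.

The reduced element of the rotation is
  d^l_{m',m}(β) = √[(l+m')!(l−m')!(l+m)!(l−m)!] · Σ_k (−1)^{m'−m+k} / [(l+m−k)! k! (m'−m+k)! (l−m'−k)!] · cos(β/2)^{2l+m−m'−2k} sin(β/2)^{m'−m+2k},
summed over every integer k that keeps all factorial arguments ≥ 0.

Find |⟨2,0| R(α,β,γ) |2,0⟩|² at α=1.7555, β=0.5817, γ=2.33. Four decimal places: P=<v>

P=0.2994

Split into d^2_{0,0}(β=0.5817) × two z-phases.
c=cos(0.581700/2)=0.958000, s=sin(0.581700/2)=0.286767; N=√[2·2·2·2]=4.000000
k: max(0,(0)−(0))=0 … min(2+(0),2−(0))=2
  k=0: (−1)^0·4.0000/(4)·0.9580^4·0.2868^0 = +0.842292
  k=1: (−1)^1·4.0000/(1)·0.9580^2·0.2868^2 = -0.301890
  k=2: (−1)^2·4.0000/(4)·0.9580^0·0.2868^4 = +0.006763
d^2_{0,0}(0.5817) = +0.842292 -0.301890 +0.006763 = +0.547165
|D^2_{0,0}|² = |d^2_{0,0}(β)|² = (+0.547165)² = 0.299390 (the z-rotation phases have unit modulus)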